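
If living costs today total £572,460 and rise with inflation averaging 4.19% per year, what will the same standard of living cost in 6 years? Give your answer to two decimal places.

£732,320.81

Cumulative price-level factor: (1+4.19%)^6 ≈ 1.2792523639.
Multiplying £572,460 by the price-level factor gives the future nominal sum.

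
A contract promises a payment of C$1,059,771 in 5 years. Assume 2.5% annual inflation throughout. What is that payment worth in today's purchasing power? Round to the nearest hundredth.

Price-level factor over 5 years: (1 + 2.5%)^5 ≈ 1.1314082129.
Purchasing power today: C$1,059,771 divided by that factor.

C$936,683.14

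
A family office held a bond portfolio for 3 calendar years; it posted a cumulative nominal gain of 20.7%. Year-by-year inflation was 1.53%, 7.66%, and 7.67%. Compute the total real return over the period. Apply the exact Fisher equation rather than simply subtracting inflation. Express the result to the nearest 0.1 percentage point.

2.6%

Cumulative inflation factor: 1.0153 × 1.0766 × 1.0767 ≈ 1.17691.
Nominal growth factor: 1.20700. Real growth factor = 1.20700 / 1.17691 ≈ 1.02557.
Total real return ≈ 2.5566%.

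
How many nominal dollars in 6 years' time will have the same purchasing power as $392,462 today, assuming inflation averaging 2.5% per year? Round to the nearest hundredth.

$455,135.60

Cumulative price-level factor: (1+2.5%)^6 ≈ 1.1596934182.
Multiplying $392,462 by the price-level factor gives the future nominal sum.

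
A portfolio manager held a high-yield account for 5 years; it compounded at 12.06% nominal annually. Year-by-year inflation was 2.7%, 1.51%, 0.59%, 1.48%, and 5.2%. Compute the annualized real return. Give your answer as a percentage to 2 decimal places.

9.56%

Cumulative inflation factor: 1.027 × 1.0151 × 1.0059 × 1.0148 × 1.052 ≈ 1.11952.
Nominal growth factor: 1.76707. Real growth factor = 1.76707 / 1.11952 ≈ 1.57842.
Annualized: 1.57842^(1/5) − 1 ≈ 0.09558.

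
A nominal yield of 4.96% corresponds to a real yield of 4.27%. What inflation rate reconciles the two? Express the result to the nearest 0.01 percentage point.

0.66%

From (1+r_nom) = (1+r_real)(1+π), we get 1+π = (1 + 4.96%)/(1 + 4.27%) = 1.0496/1.0427 ≈ 1.00662.
So π ≈ 0.6617%.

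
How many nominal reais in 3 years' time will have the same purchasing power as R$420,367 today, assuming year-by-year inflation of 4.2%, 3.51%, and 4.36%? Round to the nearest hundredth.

Cumulative price-level factor: 1.042 × 1.0351 × 1.0436 ≈ 1.1256000351.
The nominal amount required is R$420,367 scaled up by that factor.

R$473,165.11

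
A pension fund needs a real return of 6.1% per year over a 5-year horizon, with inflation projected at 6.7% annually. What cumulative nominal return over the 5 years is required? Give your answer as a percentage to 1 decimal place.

86.0%

Required annual nominal rate: (1+6.1%)(1+6.7%) − 1 = 13.2087%.
Cumulative over 5 years: (1 + 0.132087)^5 − 1 ≈ 0.85951.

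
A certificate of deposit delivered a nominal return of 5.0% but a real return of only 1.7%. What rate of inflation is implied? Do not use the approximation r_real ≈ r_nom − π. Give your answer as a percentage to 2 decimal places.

From (1+r_nom) = (1+r_real)(1+π), we get 1+π = (1 + 5.0%)/(1 + 1.7%) = 1.050/1.017 ≈ 1.03245.
So π ≈ 3.2448%.

3.24%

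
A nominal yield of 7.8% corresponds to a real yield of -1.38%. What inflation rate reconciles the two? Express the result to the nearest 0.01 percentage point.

From (1+r_nom) = (1+r_real)(1+π), we get 1+π = (1 + 7.8%)/(1 − 1.38%) = 1.078/0.9862 ≈ 1.09308.
So π ≈ 9.3085%.

9.31%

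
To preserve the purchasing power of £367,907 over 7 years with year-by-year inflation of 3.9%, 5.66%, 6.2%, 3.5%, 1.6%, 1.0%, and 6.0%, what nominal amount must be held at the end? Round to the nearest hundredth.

Cumulative price-level factor: 1.039 × 1.0566 × 1.062 × 1.035 × 1.016 × 1.010 × 1.060 ≈ 1.3125382469.
Multiplying £367,907 by the price-level factor gives the future nominal sum.

£482,892.01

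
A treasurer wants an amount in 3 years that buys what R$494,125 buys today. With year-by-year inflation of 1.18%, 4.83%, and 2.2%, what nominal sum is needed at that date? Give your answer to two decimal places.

R$535,633.81

Cumulative price-level factor: 1.0118 × 1.0483 × 1.022 ≈ 1.0840046787.
The nominal amount required is R$494,125 scaled up by that factor.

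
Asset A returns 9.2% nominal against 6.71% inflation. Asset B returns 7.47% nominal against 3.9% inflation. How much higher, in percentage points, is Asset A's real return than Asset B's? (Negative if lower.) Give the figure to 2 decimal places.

Asset A real return: 1.092/1.0671 − 1 = 2.333%.
Asset B real return: 1.0747/1.039 − 1 = 3.436%.
Difference: 2.333 − 3.436 = -1.103 pp.

-1.10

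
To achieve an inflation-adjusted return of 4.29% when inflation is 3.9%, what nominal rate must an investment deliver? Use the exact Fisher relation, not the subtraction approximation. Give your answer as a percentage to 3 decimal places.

8.357%

By the Fisher equation, 1 + r_nom = (1 + 4.29%)(1 + 3.9%) = 1.0429 × 1.039 = 1.0835731.
So r_nom = 8.35731%.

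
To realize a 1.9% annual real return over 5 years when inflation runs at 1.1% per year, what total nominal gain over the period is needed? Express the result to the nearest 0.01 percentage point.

16.05%

Required annual nominal rate: (1+1.9%)(1+1.1%) − 1 = 3.0209%.
Cumulative over 5 years: (1 + 0.030209)^5 − 1 ≈ 0.16045.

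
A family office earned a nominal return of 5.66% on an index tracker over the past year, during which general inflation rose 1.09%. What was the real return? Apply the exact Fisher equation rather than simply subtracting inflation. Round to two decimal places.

4.52%

Real return via the Fisher equation: (1 + 5.66%)/(1 + 1.09%) − 1 = 1.0566/1.0109 − 1 ≈ 0.04521.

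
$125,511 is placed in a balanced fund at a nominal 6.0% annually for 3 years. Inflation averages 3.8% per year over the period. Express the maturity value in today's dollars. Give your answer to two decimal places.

$133,661.81

Nominal value at maturity: $125,511 × (1 + 6.0%)^3 ≈ $149,485.61.
Price-level factor over 3 years: (1 + 3.8%)^3 = 1.118386872.
The maturity value deflated by that factor is the answer in today's purchasing power.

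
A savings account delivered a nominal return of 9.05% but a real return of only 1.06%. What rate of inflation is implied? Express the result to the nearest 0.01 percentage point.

7.91%

From (1+r_nom) = (1+r_real)(1+π), we get 1+π = (1 + 9.05%)/(1 + 1.06%) = 1.0905/1.0106 ≈ 1.07906.
So π ≈ 7.9062%.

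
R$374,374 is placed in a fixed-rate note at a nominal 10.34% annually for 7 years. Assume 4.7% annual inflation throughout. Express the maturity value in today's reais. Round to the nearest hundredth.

Nominal value at maturity: R$374,374 × (1 + 10.34%)^7 ≈ R$745,480.93.
Price-level factor over 7 years: (1 + 4.7%)^7 ≈ 1.3791984860.
The maturity value deflated by that factor is the answer in today's purchasing power.

R$540,517.51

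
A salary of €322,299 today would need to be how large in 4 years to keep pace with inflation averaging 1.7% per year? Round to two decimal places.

Cumulative price-level factor: (1+1.7%)^4 ≈ 1.0697537355.
The nominal amount required is €322,299 scaled up by that factor.

€344,780.56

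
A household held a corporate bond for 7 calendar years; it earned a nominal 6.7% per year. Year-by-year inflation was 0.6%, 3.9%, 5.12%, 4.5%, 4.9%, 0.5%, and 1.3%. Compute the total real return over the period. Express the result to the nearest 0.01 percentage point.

Cumulative inflation factor: 1.006 × 1.039 × 1.0512 × 1.045 × 1.049 × 1.005 × 1.013 ≈ 1.22621.
Nominal growth factor: 1.57453. Real growth factor = 1.57453 / 1.22621 ≈ 1.28406.
Total real return ≈ 28.4058%.

28.41%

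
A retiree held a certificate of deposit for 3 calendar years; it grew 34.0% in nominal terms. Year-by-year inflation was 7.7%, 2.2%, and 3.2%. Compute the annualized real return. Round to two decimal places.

5.66%

Cumulative inflation factor: 1.077 × 1.022 × 1.032 ≈ 1.13592.
Nominal growth factor: 1.34000. Real growth factor = 1.34000 / 1.13592 ≈ 1.17966.
Annualized: 1.17966^(1/3) − 1 ≈ 0.05662.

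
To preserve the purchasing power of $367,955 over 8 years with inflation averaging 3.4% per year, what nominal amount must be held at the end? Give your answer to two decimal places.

Cumulative price-level factor: (1+3.4%)^8 ≈ 1.3066651556.
Multiplying $367,955 by the price-level factor gives the future nominal sum.

$480,793.98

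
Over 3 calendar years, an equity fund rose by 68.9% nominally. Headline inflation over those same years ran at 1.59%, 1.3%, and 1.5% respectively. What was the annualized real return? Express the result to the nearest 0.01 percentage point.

17.37%

Cumulative inflation factor: 1.0159 × 1.013 × 1.015 ≈ 1.04454.
Nominal growth factor: 1.68900. Real growth factor = 1.68900 / 1.04454 ≈ 1.61697.
Annualized: 1.61697^(1/3) − 1 ≈ 0.17373.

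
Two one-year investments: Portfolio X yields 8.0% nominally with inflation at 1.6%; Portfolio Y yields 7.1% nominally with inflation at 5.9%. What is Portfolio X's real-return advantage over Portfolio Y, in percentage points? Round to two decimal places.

5.17

Portfolio X real return: 1.080/1.016 − 1 = 6.299%.
Portfolio Y real return: 1.071/1.059 − 1 = 1.133%.
Difference: 6.299 − 1.133 = 5.166 pp.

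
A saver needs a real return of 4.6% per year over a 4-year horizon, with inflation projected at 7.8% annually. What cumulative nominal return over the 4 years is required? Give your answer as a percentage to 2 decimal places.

Required annual nominal rate: (1+4.6%)(1+7.8%) − 1 = 12.7588%.
Cumulative over 4 years: (1 + 0.127588)^4 − 1 ≈ 0.61660.

61.66%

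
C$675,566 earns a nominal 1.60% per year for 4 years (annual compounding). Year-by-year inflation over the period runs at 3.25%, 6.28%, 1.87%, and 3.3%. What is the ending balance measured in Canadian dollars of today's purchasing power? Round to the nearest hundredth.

C$623,382.18

Nominal value at maturity: C$675,566 × (1 + 1.60%)^4 ≈ C$719,851.01.
Price-level factor over 4 years: 1.0325 × 1.0628 × 1.0187 × 1.033 ≈ 1.1547506988.
The maturity value deflated by that factor is the answer in today's purchasing power.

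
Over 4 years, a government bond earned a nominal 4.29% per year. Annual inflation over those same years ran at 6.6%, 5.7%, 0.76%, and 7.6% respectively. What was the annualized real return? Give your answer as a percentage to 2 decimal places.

-0.80%

Cumulative inflation factor: 1.066 × 1.057 × 1.0076 × 1.076 ≈ 1.22161.
Nominal growth factor: 1.18296. Real growth factor = 1.18296 / 1.22161 ≈ 0.96836.
Annualized: 0.96836^(1/4) − 1 ≈ -0.00800.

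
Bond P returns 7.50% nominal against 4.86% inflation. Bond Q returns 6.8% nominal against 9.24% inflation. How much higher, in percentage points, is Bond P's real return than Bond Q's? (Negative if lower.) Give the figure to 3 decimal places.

4.751

Bond P real return: 1.0750/1.0486 − 1 = 2.5176%.
Bond Q real return: 1.068/1.0924 − 1 = -2.2336%.
Difference: 2.5176 − (-2.2336) = 4.7512 pp.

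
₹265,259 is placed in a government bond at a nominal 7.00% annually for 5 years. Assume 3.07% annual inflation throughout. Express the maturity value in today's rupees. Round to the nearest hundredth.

Nominal value at maturity: ₹265,259 × (1 + 7.00%)^5 ≈ ₹372,039.47.
Price-level factor over 5 years: (1 + 3.07%)^5 ≈ 1.1632187131.
The maturity value deflated by that factor is the answer in today's purchasing power.

₹319,836.21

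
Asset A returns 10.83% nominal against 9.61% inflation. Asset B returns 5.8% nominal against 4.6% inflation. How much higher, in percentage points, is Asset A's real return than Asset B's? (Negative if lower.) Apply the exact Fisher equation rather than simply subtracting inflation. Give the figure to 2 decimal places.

-0.03

Asset A real return: 1.1083/1.0961 − 1 = 1.113%.
Asset B real return: 1.058/1.046 − 1 = 1.147%.
Difference: 1.113 − 1.147 = -0.034 pp.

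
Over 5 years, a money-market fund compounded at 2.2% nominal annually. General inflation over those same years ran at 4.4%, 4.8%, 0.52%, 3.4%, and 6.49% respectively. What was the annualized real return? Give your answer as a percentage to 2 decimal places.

Cumulative inflation factor: 1.044 × 1.048 × 1.0052 × 1.034 × 1.0649 ≈ 1.21100.
Nominal growth factor: 1.11495. Real growth factor = 1.11495 / 1.21100 ≈ 0.92068.
Annualized: 0.92068^(1/5) − 1 ≈ -0.01639.

-1.64%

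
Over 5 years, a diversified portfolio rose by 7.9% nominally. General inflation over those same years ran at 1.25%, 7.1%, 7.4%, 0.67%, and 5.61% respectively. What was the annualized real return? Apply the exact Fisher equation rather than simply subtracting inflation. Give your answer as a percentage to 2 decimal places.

Cumulative inflation factor: 1.0125 × 1.071 × 1.074 × 1.0067 × 1.0561 ≈ 1.23821.
Nominal growth factor: 1.07900. Real growth factor = 1.07900 / 1.23821 ≈ 0.87142.
Annualized: 0.87142^(1/5) − 1 ≈ -0.02715.

-2.72%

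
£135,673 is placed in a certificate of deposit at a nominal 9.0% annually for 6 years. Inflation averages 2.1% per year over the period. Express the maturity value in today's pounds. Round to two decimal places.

Nominal value at maturity: £135,673 × (1 + 9.0%)^6 ≈ £227,537.20.
Price-level factor over 6 years: (1 + 2.1%)^6 ≈ 1.1328031618.
The maturity value deflated by that factor is the answer in today's purchasing power.

£200,862.08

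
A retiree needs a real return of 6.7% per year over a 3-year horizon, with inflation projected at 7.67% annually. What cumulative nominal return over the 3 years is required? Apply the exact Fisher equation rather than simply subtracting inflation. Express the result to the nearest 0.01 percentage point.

Required annual nominal rate: (1+6.7%)(1+7.67%) − 1 = 14.88389%.
Cumulative over 3 years: (1 + 0.1488389)^3 − 1 ≈ 0.51627.

51.63%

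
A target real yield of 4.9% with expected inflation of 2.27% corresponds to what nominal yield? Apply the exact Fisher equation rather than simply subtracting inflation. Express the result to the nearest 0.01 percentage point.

7.28%

By the Fisher equation, 1 + r_nom = (1 + 4.9%)(1 + 2.27%) = 1.049 × 1.0227 = 1.0728123.
So r_nom = 7.28123%.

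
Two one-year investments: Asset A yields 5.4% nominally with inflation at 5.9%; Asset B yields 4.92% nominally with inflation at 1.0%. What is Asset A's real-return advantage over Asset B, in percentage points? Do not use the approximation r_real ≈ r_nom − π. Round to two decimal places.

-4.35

Asset A real return: 1.054/1.059 − 1 = -0.472%.
Asset B real return: 1.0492/1.010 − 1 = 3.881%.
Difference: -0.472 − 3.881 = -4.353 pp.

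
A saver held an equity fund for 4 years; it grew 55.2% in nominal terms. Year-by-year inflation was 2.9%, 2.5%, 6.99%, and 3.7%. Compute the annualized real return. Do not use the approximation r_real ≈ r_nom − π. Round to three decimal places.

7.314%

Cumulative inflation factor: 1.029 × 1.025 × 1.0699 × 1.037 ≈ 1.17020.
Nominal growth factor: 1.55200. Real growth factor = 1.55200 / 1.17020 ≈ 1.32627.
Annualized: 1.32627^(1/4) − 1 ≈ 0.07314.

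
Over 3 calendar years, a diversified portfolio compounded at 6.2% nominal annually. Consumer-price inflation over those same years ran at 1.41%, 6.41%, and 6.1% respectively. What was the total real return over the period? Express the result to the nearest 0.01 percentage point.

4.62%

Cumulative inflation factor: 1.0141 × 1.0641 × 1.061 ≈ 1.14493.
Nominal growth factor: 1.19777. Real growth factor = 1.19777 / 1.14493 ≈ 1.04615.
Total real return ≈ 4.6152%.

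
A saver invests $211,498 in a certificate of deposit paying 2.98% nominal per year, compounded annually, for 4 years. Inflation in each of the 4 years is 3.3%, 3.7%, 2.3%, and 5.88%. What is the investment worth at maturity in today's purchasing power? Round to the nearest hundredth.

$204,997.79

Nominal value at maturity: $211,498 × (1 + 2.98%)^4 ≈ $237,858.03.
Price-level factor over 4 years: 1.033 × 1.037 × 1.023 × 1.0588 ≈ 1.1602955971.
Dividing the nominal maturity value by the price-level factor gives the value in today's money.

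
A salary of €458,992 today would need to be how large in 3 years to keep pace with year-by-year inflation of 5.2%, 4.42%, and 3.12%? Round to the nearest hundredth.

Cumulative price-level factor: 1.052 × 1.0442 × 1.0312 ≈ 1.1327715501.
Multiplying €458,992 by the price-level factor gives the future nominal sum.

€519,933.08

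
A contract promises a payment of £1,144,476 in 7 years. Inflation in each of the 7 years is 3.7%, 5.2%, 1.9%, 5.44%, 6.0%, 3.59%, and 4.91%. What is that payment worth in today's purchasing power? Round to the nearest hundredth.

£847,602.11

Price-level factor over 7 years: 1.037 × 1.052 × 1.019 × 1.0544 × 1.060 × 1.0359 × 1.0491 ≈ 1.3502514826.
Purchasing power today: £1,144,476 divided by that factor.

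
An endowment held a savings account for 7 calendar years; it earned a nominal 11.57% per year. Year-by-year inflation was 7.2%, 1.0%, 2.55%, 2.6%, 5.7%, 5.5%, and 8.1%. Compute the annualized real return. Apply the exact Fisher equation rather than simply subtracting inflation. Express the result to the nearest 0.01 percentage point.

6.63%

Cumulative inflation factor: 1.072 × 1.010 × 1.0255 × 1.026 × 1.057 × 1.055 × 1.081 ≈ 1.37326.
Nominal growth factor: 2.15195. Real growth factor = 2.15195 / 1.37326 ≈ 1.56704.
Annualized: 1.56704^(1/7) − 1 ≈ 0.06627.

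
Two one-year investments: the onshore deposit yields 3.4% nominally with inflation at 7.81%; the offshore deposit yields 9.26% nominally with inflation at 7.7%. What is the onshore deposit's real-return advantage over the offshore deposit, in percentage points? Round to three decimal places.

-5.539

The onshore deposit real return: 1.034/1.0781 − 1 = -4.0905%.
The offshore deposit real return: 1.0926/1.077 − 1 = 1.4485%.
Difference: -4.0905 − 1.4485 = -5.5390 pp.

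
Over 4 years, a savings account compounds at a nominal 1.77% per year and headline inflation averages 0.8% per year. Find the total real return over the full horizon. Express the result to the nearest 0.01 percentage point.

The annual real rate is (1+1.77%)/(1+0.8%) − 1 = 0.9623%.
Compounded over 4 years: (1 + 0.009623)^4 − 1 ≈ 0.03905.

3.91%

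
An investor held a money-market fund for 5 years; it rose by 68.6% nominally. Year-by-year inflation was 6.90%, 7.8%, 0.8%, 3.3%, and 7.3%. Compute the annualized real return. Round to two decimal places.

5.54%

Cumulative inflation factor: 1.0690 × 1.078 × 1.008 × 1.033 × 1.073 ≈ 1.28753.
Nominal growth factor: 1.68600. Real growth factor = 1.68600 / 1.28753 ≈ 1.30949.
Annualized: 1.30949^(1/5) − 1 ≈ 0.05541.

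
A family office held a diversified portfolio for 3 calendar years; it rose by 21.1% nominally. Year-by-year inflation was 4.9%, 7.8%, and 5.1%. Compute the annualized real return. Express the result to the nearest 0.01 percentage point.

0.63%

Cumulative inflation factor: 1.049 × 1.078 × 1.051 ≈ 1.18849.
Nominal growth factor: 1.21100. Real growth factor = 1.21100 / 1.18849 ≈ 1.01894.
Annualized: 1.01894^(1/3) − 1 ≈ 0.00627.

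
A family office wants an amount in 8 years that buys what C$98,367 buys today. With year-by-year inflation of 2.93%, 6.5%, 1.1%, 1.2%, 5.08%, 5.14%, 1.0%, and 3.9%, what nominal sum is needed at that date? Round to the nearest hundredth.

C$127,907.98

Cumulative price-level factor: 1.0293 × 1.065 × 1.011 × 1.012 × 1.0508 × 1.0514 × 1.010 × 1.039 ≈ 1.3003139051.
The nominal amount required is C$98,367 scaled up by that factor.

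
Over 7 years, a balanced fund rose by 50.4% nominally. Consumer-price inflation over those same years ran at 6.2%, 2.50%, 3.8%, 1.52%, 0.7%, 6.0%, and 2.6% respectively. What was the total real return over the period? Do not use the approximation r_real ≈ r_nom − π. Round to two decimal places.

Cumulative inflation factor: 1.062 × 1.0250 × 1.038 × 1.0152 × 1.007 × 1.060 × 1.026 ≈ 1.25626.
Nominal growth factor: 1.50400. Real growth factor = 1.50400 / 1.25626 ≈ 1.19720.
Total real return ≈ 19.7203%.

19.72%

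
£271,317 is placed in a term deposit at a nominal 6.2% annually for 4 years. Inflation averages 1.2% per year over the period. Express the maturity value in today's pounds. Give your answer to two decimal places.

£329,043.28

Nominal value at maturity: £271,317 × (1 + 6.2%)^4 ≈ £345,123.93.
Price-level factor over 4 years: (1 + 1.2%)^4 ≈ 1.0488709327.
The maturity value deflated by that factor is the answer in today's purchasing power.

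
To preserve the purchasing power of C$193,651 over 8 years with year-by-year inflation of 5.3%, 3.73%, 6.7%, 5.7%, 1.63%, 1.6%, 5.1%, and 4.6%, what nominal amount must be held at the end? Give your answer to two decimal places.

Cumulative price-level factor: 1.053 × 1.0373 × 1.067 × 1.057 × 1.0163 × 1.016 × 1.051 × 1.046 ≈ 1.3983702952.
The nominal amount required is C$193,651 scaled up by that factor.

C$270,795.81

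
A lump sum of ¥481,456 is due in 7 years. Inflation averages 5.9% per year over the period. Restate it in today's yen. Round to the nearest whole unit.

Price-level factor over 7 years: (1 + 5.9%)^7 ≈ 1.4937286838.
Purchasing power today: ¥481,456 divided by that factor.

¥322,318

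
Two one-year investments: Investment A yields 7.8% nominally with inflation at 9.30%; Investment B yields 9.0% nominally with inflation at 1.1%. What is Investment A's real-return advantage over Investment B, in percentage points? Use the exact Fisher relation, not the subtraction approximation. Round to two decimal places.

-9.19

Investment A real return: 1.078/1.0930 − 1 = -1.372%.
Investment B real return: 1.090/1.011 − 1 = 7.814%.
Difference: -1.372 − 7.814 = -9.186 pp.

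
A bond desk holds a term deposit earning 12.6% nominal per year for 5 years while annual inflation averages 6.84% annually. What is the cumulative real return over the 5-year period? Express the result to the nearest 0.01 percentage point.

30.02%

The annual real rate is (1+12.6%)/(1+6.84%) − 1 = 5.3912%.
Compounded over 5 years: (1 + 0.053912)^5 − 1 ≈ 0.30024.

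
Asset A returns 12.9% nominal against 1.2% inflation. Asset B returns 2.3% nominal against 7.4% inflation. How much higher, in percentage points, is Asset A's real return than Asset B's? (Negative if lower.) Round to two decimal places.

Asset A real return: 1.129/1.012 − 1 = 11.561%.
Asset B real return: 1.023/1.074 − 1 = -4.749%.
Difference: 11.561 − (-4.749) = 16.310 pp.

16.31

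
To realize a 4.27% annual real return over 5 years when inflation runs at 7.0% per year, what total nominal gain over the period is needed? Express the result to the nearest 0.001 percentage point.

72.868%

Required annual nominal rate: (1+4.27%)(1+7.0%) − 1 = 11.5689%.
Cumulative over 5 years: (1 + 0.115689)^5 − 1 ≈ 0.72868.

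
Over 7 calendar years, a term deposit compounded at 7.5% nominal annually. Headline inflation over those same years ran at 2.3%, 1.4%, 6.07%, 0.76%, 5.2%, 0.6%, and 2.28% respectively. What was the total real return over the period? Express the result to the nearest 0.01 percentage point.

38.25%

Cumulative inflation factor: 1.023 × 1.014 × 1.0607 × 1.0076 × 1.052 × 1.006 × 1.0228 ≈ 1.20005.
Nominal growth factor: 1.65905. Real growth factor = 1.65905 / 1.20005 ≈ 1.38249.
Total real return ≈ 38.2485%.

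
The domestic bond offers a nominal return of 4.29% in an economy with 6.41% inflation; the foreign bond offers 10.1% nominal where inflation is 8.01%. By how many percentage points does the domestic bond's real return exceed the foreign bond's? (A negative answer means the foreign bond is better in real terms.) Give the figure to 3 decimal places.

-3.927

The domestic bond real return: 1.0429/1.0641 − 1 = -1.9923%.
The foreign bond real return: 1.101/1.0801 − 1 = 1.9350%.
Difference: -1.9923 − 1.9350 = -3.9273 pp.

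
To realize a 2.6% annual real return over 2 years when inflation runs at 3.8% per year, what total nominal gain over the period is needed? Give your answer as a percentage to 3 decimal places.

Required annual nominal rate: (1+2.6%)(1+3.8%) − 1 = 6.4988%.
Cumulative over 2 years: (1 + 0.064988)^2 − 1 ≈ 0.13420.

13.420%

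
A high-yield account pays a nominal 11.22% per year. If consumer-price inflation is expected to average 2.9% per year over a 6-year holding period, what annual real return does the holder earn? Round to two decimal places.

8.09%

With constant rates the annual real return is the same each year: (1+11.22%)/(1+2.9%) − 1 = 0.08086.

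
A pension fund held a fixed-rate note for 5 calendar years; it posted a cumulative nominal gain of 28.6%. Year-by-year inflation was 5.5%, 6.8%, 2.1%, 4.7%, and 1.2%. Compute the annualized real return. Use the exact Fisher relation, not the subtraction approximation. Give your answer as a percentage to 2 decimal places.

1.08%

Cumulative inflation factor: 1.055 × 1.068 × 1.021 × 1.047 × 1.012 ≈ 1.21892.
Nominal growth factor: 1.28600. Real growth factor = 1.28600 / 1.21892 ≈ 1.05503.
Annualized: 1.05503^(1/5) − 1 ≈ 0.01077.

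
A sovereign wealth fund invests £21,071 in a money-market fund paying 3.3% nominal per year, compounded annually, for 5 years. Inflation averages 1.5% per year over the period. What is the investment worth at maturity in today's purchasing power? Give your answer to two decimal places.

Nominal value at maturity: £21,071 × (1 + 3.3%)^5 ≈ £24,784.88.
Price-level factor over 5 years: (1 + 1.5%)^5 ≈ 1.0772840039.
Dividing the nominal maturity value by the price-level factor gives the value in today's money.

£23,006.82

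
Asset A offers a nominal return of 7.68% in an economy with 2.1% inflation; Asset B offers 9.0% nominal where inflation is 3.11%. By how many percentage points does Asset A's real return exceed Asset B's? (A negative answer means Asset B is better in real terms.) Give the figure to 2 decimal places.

-0.25

Asset A real return: 1.0768/1.021 − 1 = 5.465%.
Asset B real return: 1.090/1.0311 − 1 = 5.712%.
Difference: 5.465 − 5.712 = -0.247 pp.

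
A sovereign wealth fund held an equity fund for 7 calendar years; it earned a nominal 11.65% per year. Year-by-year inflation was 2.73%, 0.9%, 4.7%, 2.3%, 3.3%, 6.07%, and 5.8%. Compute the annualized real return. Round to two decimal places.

Cumulative inflation factor: 1.0273 × 1.009 × 1.047 × 1.023 × 1.033 × 1.0607 × 1.058 ≈ 1.28703.
Nominal growth factor: 2.16277. Real growth factor = 2.16277 / 1.28703 ≈ 1.68044.
Annualized: 1.68044^(1/7) − 1 ≈ 0.07697.

7.70%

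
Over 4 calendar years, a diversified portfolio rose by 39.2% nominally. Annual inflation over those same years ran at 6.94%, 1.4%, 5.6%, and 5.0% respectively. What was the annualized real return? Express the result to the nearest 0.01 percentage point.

3.73%

Cumulative inflation factor: 1.0694 × 1.014 × 1.056 × 1.050 ≈ 1.20235.
Nominal growth factor: 1.39200. Real growth factor = 1.39200 / 1.20235 ≈ 1.15773.
Annualized: 1.15773^(1/4) − 1 ≈ 0.03729.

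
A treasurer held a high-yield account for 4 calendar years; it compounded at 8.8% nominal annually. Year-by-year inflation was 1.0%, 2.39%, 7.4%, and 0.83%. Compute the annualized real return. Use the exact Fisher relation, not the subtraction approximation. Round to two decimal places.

Cumulative inflation factor: 1.010 × 1.0239 × 1.074 × 1.0083 ≈ 1.11988.
Nominal growth factor: 1.40125. Real growth factor = 1.40125 / 1.11988 ≈ 1.25125.
Annualized: 1.25125^(1/4) − 1 ≈ 0.05763.

5.76%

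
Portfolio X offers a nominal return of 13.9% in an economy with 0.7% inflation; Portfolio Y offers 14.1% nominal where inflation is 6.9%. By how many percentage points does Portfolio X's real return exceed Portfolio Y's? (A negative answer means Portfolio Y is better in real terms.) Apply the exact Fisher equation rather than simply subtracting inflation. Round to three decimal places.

Portfolio X real return: 1.139/1.007 − 1 = 13.1082%.
Portfolio Y real return: 1.141/1.069 − 1 = 6.7353%.
Difference: 13.1082 − 6.7353 = 6.3729 pp.

6.373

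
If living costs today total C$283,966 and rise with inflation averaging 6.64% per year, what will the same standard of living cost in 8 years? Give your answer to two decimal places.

C$474,927.63

Cumulative price-level factor: (1+6.64%)^8 ≈ 1.6724806092.
The nominal amount required is C$283,966 scaled up by that factor.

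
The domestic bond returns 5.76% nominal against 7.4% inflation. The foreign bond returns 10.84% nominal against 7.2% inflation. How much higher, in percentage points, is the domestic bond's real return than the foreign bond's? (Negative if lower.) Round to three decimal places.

-4.923

The domestic bond real return: 1.0576/1.074 − 1 = -1.5270%.
The foreign bond real return: 1.1084/1.072 − 1 = 3.3955%.
Difference: -1.5270 − 3.3955 = -4.9225 pp.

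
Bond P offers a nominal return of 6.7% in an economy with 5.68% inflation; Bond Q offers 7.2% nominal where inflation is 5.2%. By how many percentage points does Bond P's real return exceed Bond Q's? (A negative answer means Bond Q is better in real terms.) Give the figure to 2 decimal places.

Bond P real return: 1.067/1.0568 − 1 = 0.965%.
Bond Q real return: 1.072/1.052 − 1 = 1.901%.
Difference: 0.965 − 1.901 = -0.936 pp.

-0.94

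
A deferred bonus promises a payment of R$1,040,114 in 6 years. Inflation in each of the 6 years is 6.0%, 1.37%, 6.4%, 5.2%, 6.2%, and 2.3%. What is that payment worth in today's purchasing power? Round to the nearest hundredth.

Price-level factor over 6 years: 1.060 × 1.0137 × 1.064 × 1.052 × 1.062 × 1.023 ≈ 1.3066907898.
Purchasing power today: R$1,040,114 divided by that factor.

R$795,990.92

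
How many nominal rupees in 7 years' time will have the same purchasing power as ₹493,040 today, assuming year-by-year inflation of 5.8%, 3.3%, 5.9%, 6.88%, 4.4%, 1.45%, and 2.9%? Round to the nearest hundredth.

₹664,704.28

Cumulative price-level factor: 1.058 × 1.033 × 1.059 × 1.0688 × 1.044 × 1.0145 × 1.029 ≈ 1.3481751545.
The nominal amount required is ₹493,040 scaled up by that factor.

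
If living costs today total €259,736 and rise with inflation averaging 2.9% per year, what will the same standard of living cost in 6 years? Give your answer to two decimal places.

Cumulative price-level factor: (1+2.9%)^6 ≈ 1.1871135129.
The nominal amount required is €259,736 scaled up by that factor.

€308,336.12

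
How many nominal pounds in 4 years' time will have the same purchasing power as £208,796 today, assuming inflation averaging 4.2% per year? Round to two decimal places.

£246,146.15

Cumulative price-level factor: (1+4.2%)^4 ≈ 1.1788834637.
Multiplying £208,796 by the price-level factor gives the future nominal sum.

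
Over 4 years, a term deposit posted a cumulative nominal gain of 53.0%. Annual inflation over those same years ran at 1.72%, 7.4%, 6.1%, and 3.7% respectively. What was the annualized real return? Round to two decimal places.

6.22%

Cumulative inflation factor: 1.0172 × 1.074 × 1.061 × 1.037 ≈ 1.20200.
Nominal growth factor: 1.53000. Real growth factor = 1.53000 / 1.20200 ≈ 1.27288.
Annualized: 1.27288^(1/4) − 1 ≈ 0.06218.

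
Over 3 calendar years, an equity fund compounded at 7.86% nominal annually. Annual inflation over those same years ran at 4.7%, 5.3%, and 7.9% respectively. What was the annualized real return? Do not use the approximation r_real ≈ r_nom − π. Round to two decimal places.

Cumulative inflation factor: 1.047 × 1.053 × 1.079 ≈ 1.18959.
Nominal growth factor: 1.25482. Real growth factor = 1.25482 / 1.18959 ≈ 1.05484.
Annualized: 1.05484^(1/3) − 1 ≈ 0.01795.

1.80%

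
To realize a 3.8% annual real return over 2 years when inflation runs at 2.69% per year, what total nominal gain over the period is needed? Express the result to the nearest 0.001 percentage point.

Required annual nominal rate: (1+3.8%)(1+2.69%) − 1 = 6.59222%.
Cumulative over 2 years: (1 + 0.0659222)^2 − 1 ≈ 0.13619.

13.619%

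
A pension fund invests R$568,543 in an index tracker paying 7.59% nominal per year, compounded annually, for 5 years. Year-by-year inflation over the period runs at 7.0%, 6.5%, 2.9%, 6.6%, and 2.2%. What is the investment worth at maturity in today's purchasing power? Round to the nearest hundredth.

Nominal value at maturity: R$568,543 × (1 + 7.59%)^5 ≈ R$819,639.45.
Price-level factor over 5 years: 1.070 × 1.065 × 1.029 × 1.066 × 1.022 ≈ 1.2774880924.
Dividing the nominal maturity value by the price-level factor gives the value in today's money.

R$641,602.42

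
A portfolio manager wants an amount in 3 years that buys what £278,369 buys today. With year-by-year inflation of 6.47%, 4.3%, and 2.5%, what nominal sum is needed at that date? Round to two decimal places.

£316,851.89

Cumulative price-level factor: 1.0647 × 1.043 × 1.025 = 1.1382441525.
Multiplying £278,369 by the price-level factor gives the future nominal sum.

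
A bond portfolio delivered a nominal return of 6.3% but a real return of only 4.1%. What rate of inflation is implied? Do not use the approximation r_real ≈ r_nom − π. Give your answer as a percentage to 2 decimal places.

From (1+r_nom) = (1+r_real)(1+π), we get 1+π = (1 + 6.3%)/(1 + 4.1%) = 1.063/1.041 ≈ 1.02113.
So π ≈ 2.1134%.

2.11%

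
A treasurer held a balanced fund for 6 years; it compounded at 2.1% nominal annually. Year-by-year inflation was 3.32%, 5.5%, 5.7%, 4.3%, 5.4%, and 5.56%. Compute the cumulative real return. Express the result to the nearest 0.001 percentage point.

Cumulative inflation factor: 1.0332 × 1.055 × 1.057 × 1.043 × 1.054 × 1.0556 ≈ 1.33701.
Nominal growth factor: 1.13280. Real growth factor = 1.13280 / 1.33701 ≈ 0.84726.
Total real return ≈ -15.2737%.

-15.274%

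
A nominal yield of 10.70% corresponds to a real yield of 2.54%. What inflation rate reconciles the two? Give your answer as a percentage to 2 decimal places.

7.96%

From (1+r_nom) = (1+r_real)(1+π), we get 1+π = (1 + 10.70%)/(1 + 2.54%) = 1.1070/1.0254 ≈ 1.07958.
So π ≈ 7.9579%.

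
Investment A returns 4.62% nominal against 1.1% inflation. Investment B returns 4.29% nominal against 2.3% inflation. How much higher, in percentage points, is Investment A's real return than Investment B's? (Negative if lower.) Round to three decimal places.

1.536

Investment A real return: 1.0462/1.011 − 1 = 3.4817%.
Investment B real return: 1.0429/1.023 − 1 = 1.9453%.
Difference: 3.4817 − 1.9453 = 1.5364 pp.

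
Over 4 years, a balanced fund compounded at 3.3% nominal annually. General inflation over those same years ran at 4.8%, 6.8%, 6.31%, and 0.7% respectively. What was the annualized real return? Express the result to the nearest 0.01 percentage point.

-1.27%

Cumulative inflation factor: 1.048 × 1.068 × 1.0631 × 1.007 ≈ 1.19822.
Nominal growth factor: 1.13868. Real growth factor = 1.13868 / 1.19822 ≈ 0.95031.
Annualized: 0.95031^(1/4) − 1 ≈ -0.01266.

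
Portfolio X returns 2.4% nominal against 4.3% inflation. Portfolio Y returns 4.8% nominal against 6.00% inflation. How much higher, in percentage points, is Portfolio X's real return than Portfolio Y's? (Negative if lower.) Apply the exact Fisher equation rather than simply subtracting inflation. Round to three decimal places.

Portfolio X real return: 1.024/1.043 − 1 = -1.8217%.
Portfolio Y real return: 1.048/1.0600 − 1 = -1.1321%.
Difference: -1.8217 − (-1.1321) = -0.6896 pp.

-0.690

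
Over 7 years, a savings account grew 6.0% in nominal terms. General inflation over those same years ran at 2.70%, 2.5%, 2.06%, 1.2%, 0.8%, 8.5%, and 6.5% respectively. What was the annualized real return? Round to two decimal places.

-2.51%

Cumulative inflation factor: 1.0270 × 1.025 × 1.0206 × 1.012 × 1.008 × 1.085 × 1.065 ≈ 1.26640.
Nominal growth factor: 1.06000. Real growth factor = 1.06000 / 1.26640 ≈ 0.83702.
Annualized: 0.83702^(1/7) − 1 ≈ -0.02510.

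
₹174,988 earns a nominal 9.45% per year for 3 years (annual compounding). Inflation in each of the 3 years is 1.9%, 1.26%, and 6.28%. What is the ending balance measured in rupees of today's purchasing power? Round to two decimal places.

Nominal value at maturity: ₹174,988 × (1 + 9.45%)^3 ≈ ₹229,432.83.
Price-level factor over 3 years: 1.019 × 1.0126 × 1.0628 ≈ 1.0966389143.
Dividing the nominal maturity value by the price-level factor gives the value in today's money.

₹209,214.56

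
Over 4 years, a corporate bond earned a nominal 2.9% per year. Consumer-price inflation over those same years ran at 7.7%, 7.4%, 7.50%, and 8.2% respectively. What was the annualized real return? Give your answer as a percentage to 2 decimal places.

Cumulative inflation factor: 1.077 × 1.074 × 1.0750 × 1.082 ≈ 1.34541.
Nominal growth factor: 1.12114. Real growth factor = 1.12114 / 1.34541 ≈ 0.83331.
Annualized: 0.83331^(1/4) − 1 ≈ -0.04456.

-4.46%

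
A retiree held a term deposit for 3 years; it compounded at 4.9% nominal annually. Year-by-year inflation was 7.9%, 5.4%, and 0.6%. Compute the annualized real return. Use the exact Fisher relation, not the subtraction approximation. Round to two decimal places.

0.30%

Cumulative inflation factor: 1.079 × 1.054 × 1.006 ≈ 1.14409.
Nominal growth factor: 1.15432. Real growth factor = 1.15432 / 1.14409 ≈ 1.00894.
Annualized: 1.00894^(1/3) − 1 ≈ 0.00297.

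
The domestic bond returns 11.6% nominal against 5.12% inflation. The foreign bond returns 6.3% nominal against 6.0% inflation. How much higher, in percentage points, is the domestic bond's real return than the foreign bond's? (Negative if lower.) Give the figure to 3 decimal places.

5.881

The domestic bond real return: 1.116/1.0512 − 1 = 6.1644%.
The foreign bond real return: 1.063/1.060 − 1 = 0.2830%.
Difference: 6.1644 − 0.2830 = 5.8814 pp.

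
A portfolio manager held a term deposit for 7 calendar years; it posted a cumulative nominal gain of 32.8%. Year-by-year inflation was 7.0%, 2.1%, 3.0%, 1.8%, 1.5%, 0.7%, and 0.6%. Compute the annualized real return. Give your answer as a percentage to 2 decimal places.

1.73%

Cumulative inflation factor: 1.070 × 1.021 × 1.030 × 1.018 × 1.015 × 1.007 × 1.006 ≈ 1.17784.
Nominal growth factor: 1.32800. Real growth factor = 1.32800 / 1.17784 ≈ 1.12748.
Annualized: 1.12748^(1/7) − 1 ≈ 0.01729.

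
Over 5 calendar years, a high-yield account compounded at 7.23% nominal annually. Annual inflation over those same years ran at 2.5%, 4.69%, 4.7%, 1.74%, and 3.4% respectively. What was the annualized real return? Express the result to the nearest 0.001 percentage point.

Cumulative inflation factor: 1.025 × 1.0469 × 1.047 × 1.0174 × 1.034 ≈ 1.18192.
Nominal growth factor: 1.41769. Real growth factor = 1.41769 / 1.18192 ≈ 1.19948.
Annualized: 1.19948^(1/5) − 1 ≈ 0.03705.

3.705%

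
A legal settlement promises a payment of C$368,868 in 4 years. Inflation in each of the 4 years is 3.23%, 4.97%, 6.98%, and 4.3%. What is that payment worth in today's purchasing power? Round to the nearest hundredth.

C$305,079.45

Price-level factor over 4 years: 1.0323 × 1.0497 × 1.0698 × 1.043 ≈ 1.2090883219.
Purchasing power today: C$368,868 divided by that factor.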